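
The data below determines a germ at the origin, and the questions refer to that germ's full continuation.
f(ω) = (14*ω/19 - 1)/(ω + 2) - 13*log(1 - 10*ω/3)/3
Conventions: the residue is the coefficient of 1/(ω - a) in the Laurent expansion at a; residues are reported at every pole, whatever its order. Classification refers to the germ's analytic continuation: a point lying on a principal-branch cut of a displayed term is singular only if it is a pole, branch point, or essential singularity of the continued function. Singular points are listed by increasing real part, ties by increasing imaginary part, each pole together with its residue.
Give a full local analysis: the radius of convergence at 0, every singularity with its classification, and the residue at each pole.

Radius of convergence at 0: 3/10.
At -2: a pole of order 1; residue -47/19.
At 3/10: a logarithmic branch point.

Denominator factor (ω + 2): pole of order 1 at -2, modulus 2.
Branch term (-13/3)*log(1 - ω/(3/10)): its argument vanishes at ω = 3/10, a logarithmic branch point, modulus 3/10.
The radius of convergence is the smallest modulus among the singular points: 3/10.
The branch term is analytic at -2 and contributes nothing to the residue; only the rational part matters.
At the order-1 pole -2 set g(ω) = (ω - (-2))*(rational part) = 14*ω/19 - 1.
Simple pole: residue = g(a) at a = -2, which is -47/19.
List the singular points by increasing real part (a conjugate pair: the negative imaginary part first).


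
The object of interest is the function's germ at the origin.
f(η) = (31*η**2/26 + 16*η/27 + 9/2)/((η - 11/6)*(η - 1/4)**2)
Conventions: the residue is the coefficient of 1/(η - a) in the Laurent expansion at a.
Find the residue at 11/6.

At the order-1 pole 11/6 set g(η) = (η - (11/6))*f(η) = (31*η**2/26 + 16*η/27 + 9/2)/(η - 1/4)**2.
Simple pole: residue = g(a) at a = 11/6, which is 161638/42237.

The residue is 161638/42237.


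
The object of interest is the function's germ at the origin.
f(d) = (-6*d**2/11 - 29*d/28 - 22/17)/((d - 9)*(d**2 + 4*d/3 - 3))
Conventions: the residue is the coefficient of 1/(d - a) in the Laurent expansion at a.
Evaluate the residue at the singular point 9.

At the order-1 pole 9 set g(d) = (d - (9))*f(d) = (-6*d**2/11 - 29*d/28 - 22/17)/(d**2 + 4*d/3 - 3).
Simple pole: residue = g(a) at a = 9, which is -286919/471240.

The residue is -286919/471240.


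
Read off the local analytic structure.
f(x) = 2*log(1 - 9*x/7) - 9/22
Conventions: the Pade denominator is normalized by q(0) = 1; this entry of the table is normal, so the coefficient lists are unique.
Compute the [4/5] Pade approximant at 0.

The Pade approximant has numerator coefficients [-9/22, -8154/5753, 2543841/563794, -44435385/13812953, 232004007/386762684]; denominator coefficients [1, -10328/3661, 9747/3661, -1174662/1255723, 1521423/17580122, 433026/307652135].

Taylor coefficients needed (expand at 0): a_0 = -9/22, a_1 = -18/7, a_2 = -81/49, a_3 = -486/343, a_4 = -6561/4802, a_5 = -118098/84035, a_6 = -177147/117649, a_7 = -9565938/5764801, a_8 = -43046721/23059204, a_9 = -86093442/40353607.
Write the denominator as Q(x) = 1 + q1*x + q2*x^2 + q3*x^3 + q4*x^4 + q5*x^5. Requiring Q*f - P = O(x^10) with deg P <= 4 kills the coefficients of x^5..x^9 in Q*f:
  x^5: a_5 + q1*a_4 + q2*a_3 + q3*a_2 + q4*a_1 + q5*a_0 = 0, i.e. -118098/84035 + (-6561/4802)*q1 + (-486/343)*q2 + (-81/49)*q3 + (-18/7)*q4 + (-9/22)*q5 = 0.
  x^6: a_6 + q1*a_5 + q2*a_4 + q3*a_3 + q4*a_2 + q5*a_1 = 0, i.e. -177147/117649 + (-118098/84035)*q1 + (-6561/4802)*q2 + (-486/343)*q3 + (-81/49)*q4 + (-18/7)*q5 = 0.
  x^7: a_7 + q1*a_6 + q2*a_5 + q3*a_4 + q4*a_3 + q5*a_2 = 0, i.e. -9565938/5764801 + (-177147/117649)*q1 + (-118098/84035)*q2 + (-6561/4802)*q3 + (-486/343)*q4 + (-81/49)*q5 = 0.
  x^8: a_8 + q1*a_7 + q2*a_6 + q3*a_5 + q4*a_4 + q5*a_3 = 0, i.e. -43046721/23059204 + (-9565938/5764801)*q1 + (-177147/117649)*q2 + (-118098/84035)*q3 + (-6561/4802)*q4 + (-486/343)*q5 = 0.
  x^9: a_9 + q1*a_8 + q2*a_7 + q3*a_6 + q4*a_5 + q5*a_4 = 0, i.e. -86093442/40353607 + (-43046721/23059204)*q1 + (-9565938/5764801)*q2 + (-177147/117649)*q3 + (-118098/84035)*q4 + (-6561/4802)*q5 = 0.
Solving this linear system: q1 = -10328/3661, q2 = 9747/3661, q3 = -1174662/1255723, q4 = 1521423/17580122, q5 = 433026/307652135.
The numerator is Q*f truncated at degree 4: P0 = a_0 = -9/22; P1 = a_1 + q1*a_0 = -8154/5753; P2 = a_2 + q1*a_1 + q2*a_0 = 2543841/563794; P3 = a_3 + q1*a_2 + q2*a_1 + q3*a_0 = -44435385/13812953; P4 = a_4 + q1*a_3 + q2*a_2 + q3*a_1 + q4*a_0 = 232004007/386762684.


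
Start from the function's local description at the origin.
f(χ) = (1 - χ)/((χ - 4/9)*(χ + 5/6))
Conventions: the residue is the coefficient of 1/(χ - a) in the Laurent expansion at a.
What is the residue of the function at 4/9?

At the order-1 pole 4/9 set g(χ) = (χ - (4/9))*f(χ) = (1 - χ)/(χ + 5/6).
Simple pole: residue = g(a) at a = 4/9, which is 10/23.

The residue is 10/23.


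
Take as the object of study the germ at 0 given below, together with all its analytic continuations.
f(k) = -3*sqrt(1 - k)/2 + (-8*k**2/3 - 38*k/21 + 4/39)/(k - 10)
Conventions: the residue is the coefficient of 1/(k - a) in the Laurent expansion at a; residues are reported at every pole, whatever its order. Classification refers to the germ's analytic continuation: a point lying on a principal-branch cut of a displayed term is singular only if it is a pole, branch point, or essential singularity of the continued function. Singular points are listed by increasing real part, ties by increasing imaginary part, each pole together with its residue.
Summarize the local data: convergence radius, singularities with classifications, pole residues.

Radius of convergence at 0: 1.
At 1: an algebraic (square-root) branch point.
At 10: a pole of order 1; residue -25904/91.

Denominator factor (k - 10): pole of order 1 at 10, modulus 10.
Branch term (-3/2)*sqrt(1 - k/(1)): its argument vanishes at k = 1, a square-root branch point, modulus 1.
The radius of convergence is the smallest modulus among the singular points: 1.
The branch term is analytic at 10 and contributes nothing to the residue; only the rational part matters.
At the order-1 pole 10 set g(k) = (k - (10))*(rational part) = -8*k**2/3 - 38*k/21 + 4/39.
Simple pole: residue = g(a) at a = 10, which is -25904/91.
List the singular points by increasing real part (a conjugate pair: the negative imaginary part first).


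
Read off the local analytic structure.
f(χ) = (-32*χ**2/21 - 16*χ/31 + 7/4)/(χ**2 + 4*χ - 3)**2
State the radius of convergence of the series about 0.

Denominator factor (χ**2 + 4*χ - 3)^2: discriminant 28, real irrational roots -2 + sqrt(7) and -2 - sqrt(7); poles of order 2, moduli -2 + sqrt(7) and 2 + sqrt(7).
The radius of convergence is the smallest modulus among the singular points: -2 + sqrt(7).

The radius of convergence is -2 + sqrt(7).


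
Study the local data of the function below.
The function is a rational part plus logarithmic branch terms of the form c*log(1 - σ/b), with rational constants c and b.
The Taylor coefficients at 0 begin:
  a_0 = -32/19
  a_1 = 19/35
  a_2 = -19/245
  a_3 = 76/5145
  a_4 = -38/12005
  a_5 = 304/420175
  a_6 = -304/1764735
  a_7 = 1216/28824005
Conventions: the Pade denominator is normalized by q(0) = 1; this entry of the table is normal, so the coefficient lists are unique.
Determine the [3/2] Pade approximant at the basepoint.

Taylor coefficients needed (read off): a_0 = -32/19, a_1 = 19/35, a_2 = -19/245, a_3 = 76/5145, a_4 = -38/12005, a_5 = 304/420175.
Write the denominator as Q(σ) = 1 + q1*σ + q2*σ^2. Requiring Q*f - P = O(σ^6) with deg P <= 3 kills the coefficients of σ^4..σ^5 in Q*f:
  σ^4: a_4 + q1*a_3 + q2*a_2 = 0, i.e. -38/12005 + (76/5145)*q1 + (-19/245)*q2 = 0.
  σ^5: a_5 + q1*a_4 + q2*a_3 = 0, i.e. 304/420175 + (-38/12005)*q1 + (76/5145)*q2 = 0.
Solving this linear system: q1 = 12/35, q2 = 6/245.
The numerator is Q*f truncated at degree 3: P0 = a_0 = -32/19; P1 = a_1 + q1*a_0 = -23/665; P2 = a_2 + q1*a_1 + q2*a_0 = 1567/23275; P3 = a_3 + q1*a_2 + q2*a_1 = 38/25725.

The Pade approximant has numerator coefficients [-32/19, -23/665, 1567/23275, 38/25725]; denominator coefficients [1, 12/35, 6/245].


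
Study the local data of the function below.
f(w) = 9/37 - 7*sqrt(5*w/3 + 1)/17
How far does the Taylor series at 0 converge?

The radius of convergence is 3/5.

Branch term (-7/17)*sqrt(1 - w/(-3/5)): its argument vanishes at w = -3/5, a square-root branch point, modulus 3/5.
The radius of convergence is the smallest modulus among the singular points: 3/5.


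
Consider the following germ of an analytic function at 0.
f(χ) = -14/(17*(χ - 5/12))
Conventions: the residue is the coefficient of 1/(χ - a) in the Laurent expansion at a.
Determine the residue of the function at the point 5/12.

The residue is -14/17.

At the order-1 pole 5/12 set g(χ) = (χ - (5/12))*f(χ) = -14/17.
Simple pole: residue = g(a) at a = 5/12, which is -14/17.


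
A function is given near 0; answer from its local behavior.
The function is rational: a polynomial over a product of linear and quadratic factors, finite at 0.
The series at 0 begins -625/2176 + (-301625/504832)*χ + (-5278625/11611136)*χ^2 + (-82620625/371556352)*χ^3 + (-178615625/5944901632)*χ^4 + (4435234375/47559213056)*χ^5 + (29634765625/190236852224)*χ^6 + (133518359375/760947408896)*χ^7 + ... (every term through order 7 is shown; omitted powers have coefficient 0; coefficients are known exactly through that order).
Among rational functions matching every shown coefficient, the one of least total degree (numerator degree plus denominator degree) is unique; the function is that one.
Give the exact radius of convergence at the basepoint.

No rational of total degree below 5 reproduces all 8 coefficients; solving the [2/3] Pade equations on them gives f(χ) = (-31*χ**2/23 + 7*χ/29 + 20/17)/(χ - 8/5)**3, whose expansion matches every shown term.
Denominator factor (χ - 8/5)^3: pole of order 3 at 8/5, modulus 8/5.
The radius of convergence is the smallest modulus among the singular points: 8/5.

The radius of convergence is 8/5.


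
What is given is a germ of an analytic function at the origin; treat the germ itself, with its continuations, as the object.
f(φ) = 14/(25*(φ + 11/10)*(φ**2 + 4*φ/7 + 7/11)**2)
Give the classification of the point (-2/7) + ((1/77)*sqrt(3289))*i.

The denominator factor φ**2 + 4*φ/7 + 7/11 vanishes at (-2/7) + ((1/77)*sqrt(3289))*i and appears to the power 2; the numerator there equals 14/25, nonzero, and no other factor vanishes.
Hence a pole whose order is the multiplicity, 2.

The point is a pole of order 2.


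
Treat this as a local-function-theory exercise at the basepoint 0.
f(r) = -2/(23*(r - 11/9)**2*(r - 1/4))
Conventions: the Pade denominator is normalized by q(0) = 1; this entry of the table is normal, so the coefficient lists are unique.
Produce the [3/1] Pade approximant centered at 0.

The Pade approximant has numerator coefficients [648/2783, 38437983/102278033, 493137882/1125058363, 4734135477/12375641993]; denominator coefficients [1, -1182593/294008].

Taylor coefficients needed (expand at 0): a_0 = 648/2783, a_1 = 40176/30613, a_2 = 1925208/336743, a_3 = 86598720/3704173, a_4 = 3831601320/40745903.
Write the denominator as Q(r) = 1 + q1*r. Requiring Q*f - P = O(r^5) with deg P <= 3 kills the coefficients of r^4..r^4 in Q*f:
  r^4: a_4 + q1*a_3 = 0, i.e. 3831601320/40745903 + (86598720/3704173)*q1 = 0.
Solving this linear system: q1 = -1182593/294008.
The numerator is Q*f truncated at degree 3: P0 = a_0 = 648/2783; P1 = a_1 + q1*a_0 = 38437983/102278033; P2 = a_2 + q1*a_1 = 493137882/1125058363; P3 = a_3 + q1*a_2 = 4734135477/12375641993.


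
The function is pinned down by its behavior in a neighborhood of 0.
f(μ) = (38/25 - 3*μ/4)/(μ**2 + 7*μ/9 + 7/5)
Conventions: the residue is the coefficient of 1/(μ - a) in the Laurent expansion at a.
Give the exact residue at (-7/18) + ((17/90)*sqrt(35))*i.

The residue is (-3/8) - ((3261/23800)*sqrt(35))*i.

The factor μ**2 + 7*μ/9 + 7/5 splits as (μ - a)(μ - a') with a = (-7/18) + ((17/90)*sqrt(35))*i, a' = (-7/18) - ((17/90)*sqrt(35))*i. At the order-1 pole a set g(μ) = (μ - a)*f(μ) = [38/25 - 3*μ/4] / (μ - a').
Simple pole: residue = g(a) at a = (-7/18) + ((17/90)*sqrt(35))*i, which is (-3/8) - ((3261/23800)*sqrt(35))*i.


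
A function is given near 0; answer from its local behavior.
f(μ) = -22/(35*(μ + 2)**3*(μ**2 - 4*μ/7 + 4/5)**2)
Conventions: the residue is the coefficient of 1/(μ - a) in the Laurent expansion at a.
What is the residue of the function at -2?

The residue is -748825/29246464.

At the order-3 pole -2 set g(μ) = (μ - (-2))^3*f(μ) = -22/(35*(μ**2 - 4*μ/7 + 4/5)**2).
Order-3 pole: residue = g''(a)/2; g''(-2) = -748825/14623232, so the residue is -748825/29246464.


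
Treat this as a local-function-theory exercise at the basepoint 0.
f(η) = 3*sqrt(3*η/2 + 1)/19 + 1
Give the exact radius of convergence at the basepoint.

The radius of convergence is 2/3.

Branch term (3/19)*sqrt(1 - η/(-2/3)): its argument vanishes at η = -2/3, a square-root branch point, modulus 2/3.
The radius of convergence is the smallest modulus among the singular points: 2/3.


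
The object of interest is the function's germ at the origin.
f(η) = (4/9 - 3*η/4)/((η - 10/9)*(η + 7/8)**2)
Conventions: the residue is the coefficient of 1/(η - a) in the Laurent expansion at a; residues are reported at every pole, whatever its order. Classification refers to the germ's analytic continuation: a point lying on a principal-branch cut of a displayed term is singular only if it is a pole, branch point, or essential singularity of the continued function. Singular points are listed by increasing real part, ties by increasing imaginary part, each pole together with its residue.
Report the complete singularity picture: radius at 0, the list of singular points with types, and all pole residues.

Radius of convergence at 0: 7/8.
At -7/8: a pole of order 2; residue 2016/20449.
At 10/9: a pole of order 1; residue -2016/20449.

Denominator factor (η - 10/9): pole of order 1 at 10/9, modulus 10/9.
Denominator factor (η + 7/8)^2: pole of order 2 at -7/8, modulus 7/8.
The radius of convergence is the smallest modulus among the singular points: 7/8.
At the order-2 pole -7/8 set g(η) = (η - (-7/8))^2*f(η) = (4/9 - 3*η/4)/(η - 10/9).
Order-2 pole: residue = g'(a); g'(-7/8) = 2016/20449, so the residue is 2016/20449.
At the order-1 pole 10/9 set g(η) = (η - (10/9))*f(η) = (4/9 - 3*η/4)/(η + 7/8)**2.
Simple pole: residue = g(a) at a = 10/9, which is -2016/20449.
List the singular points by increasing real part (a conjugate pair: the negative imaginary part first).


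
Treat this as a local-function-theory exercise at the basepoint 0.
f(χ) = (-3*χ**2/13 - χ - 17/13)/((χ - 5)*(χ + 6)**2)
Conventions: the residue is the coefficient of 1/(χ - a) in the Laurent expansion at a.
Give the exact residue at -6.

The residue is -206/1573.

At the order-2 pole -6 set g(χ) = (χ - (-6))^2*f(χ) = (-3*χ**2/13 - χ - 17/13)/(χ - 5).
Order-2 pole: residue = g'(a); g'(-6) = -206/1573, so the residue is -206/1573.


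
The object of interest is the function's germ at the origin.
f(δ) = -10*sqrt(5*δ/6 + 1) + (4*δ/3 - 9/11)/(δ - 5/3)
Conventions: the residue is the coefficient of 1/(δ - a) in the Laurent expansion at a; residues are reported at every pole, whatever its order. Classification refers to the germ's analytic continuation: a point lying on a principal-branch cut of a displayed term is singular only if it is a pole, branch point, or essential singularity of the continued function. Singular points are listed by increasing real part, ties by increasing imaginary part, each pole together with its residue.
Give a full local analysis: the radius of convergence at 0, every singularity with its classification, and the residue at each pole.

Denominator factor (δ - 5/3): pole of order 1 at 5/3, modulus 5/3.
Branch term (-10)*sqrt(1 - δ/(-6/5)): its argument vanishes at δ = -6/5, a square-root branch point, modulus 6/5.
The radius of convergence is the smallest modulus among the singular points: 6/5.
The branch term is analytic at 5/3 and contributes nothing to the residue; only the rational part matters.
At the order-1 pole 5/3 set g(δ) = (δ - (5/3))*(rational part) = 4*δ/3 - 9/11.
Simple pole: residue = g(a) at a = 5/3, which is 139/99.
List the singular points by increasing real part (a conjugate pair: the negative imaginary part first).

Radius of convergence at 0: 6/5.
At -6/5: an algebraic (square-root) branch point.
At 5/3: a pole of order 1; residue 139/99.


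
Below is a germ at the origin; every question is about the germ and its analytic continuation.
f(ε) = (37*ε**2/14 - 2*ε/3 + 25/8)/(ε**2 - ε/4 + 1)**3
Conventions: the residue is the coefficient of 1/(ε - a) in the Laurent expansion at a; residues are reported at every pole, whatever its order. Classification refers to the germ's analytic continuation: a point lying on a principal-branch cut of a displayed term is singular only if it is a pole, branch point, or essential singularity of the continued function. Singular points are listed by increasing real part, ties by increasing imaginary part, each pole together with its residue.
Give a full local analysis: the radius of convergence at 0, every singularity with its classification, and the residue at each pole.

Denominator factor (ε**2 - ε/4 + 1)^3: discriminant -63/16, complex-conjugate roots (1/8) + ((3/8)*sqrt(7))*i and (1/8) - ((3/8)*sqrt(7))*i; poles of order 3, moduli 1 and 1.
The radius of convergence is the smallest modulus among the singular points: 1.
The factor ε**2 - ε/4 + 1 splits as (ε - a)(ε - a') with a = (1/8) - ((3/8)*sqrt(7))*i, a' = (1/8) + ((3/8)*sqrt(7))*i. At the order-3 pole a set g(ε) = (ε - a)^3*f(ε) = [37*ε**2/14 - 2*ε/3 + 25/8] / (ε - a')^3.
Order-3 pole: residue = g''(a)/2; g''((1/8) - ((3/8)*sqrt(7))*i) = ((339776/583443)*sqrt(7))*i, so the residue is ((169888/583443)*sqrt(7))*i.
The factor ε**2 - ε/4 + 1 splits as (ε - a)(ε - a') with a = (1/8) + ((3/8)*sqrt(7))*i, a' = (1/8) - ((3/8)*sqrt(7))*i. At the order-3 pole a set g(ε) = (ε - a)^3*f(ε) = [37*ε**2/14 - 2*ε/3 + 25/8] / (ε - a')^3.
Order-3 pole: residue = g''(a)/2; g''((1/8) + ((3/8)*sqrt(7))*i) = -((339776/583443)*sqrt(7))*i, so the residue is -((169888/583443)*sqrt(7))*i.
List the singular points by increasing real part (a conjugate pair: the negative imaginary part first).

Radius of convergence at 0: 1.
At (1/8) - ((3/8)*sqrt(7))*i: a pole of order 3; residue ((169888/583443)*sqrt(7))*i.
At (1/8) + ((3/8)*sqrt(7))*i: a pole of order 3; residue -((169888/583443)*sqrt(7))*i.


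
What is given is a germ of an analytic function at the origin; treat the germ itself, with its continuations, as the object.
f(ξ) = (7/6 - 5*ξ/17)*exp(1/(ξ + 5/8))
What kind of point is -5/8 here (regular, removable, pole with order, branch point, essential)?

The exponent 1/(ξ - (-5/8)) has a pole at -5/8, so exp(1/(ξ - (-5/8))) takes every nonzero value near it: an essential singularity (not a pole of any order).

The point is an essential singularity.


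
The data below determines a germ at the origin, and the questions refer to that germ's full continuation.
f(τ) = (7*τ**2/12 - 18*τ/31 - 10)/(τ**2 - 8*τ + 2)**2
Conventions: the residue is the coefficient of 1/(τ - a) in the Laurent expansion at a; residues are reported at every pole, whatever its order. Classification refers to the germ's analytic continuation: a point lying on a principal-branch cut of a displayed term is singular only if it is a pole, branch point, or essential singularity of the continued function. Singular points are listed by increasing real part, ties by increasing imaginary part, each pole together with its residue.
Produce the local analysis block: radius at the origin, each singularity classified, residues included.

Denominator factor (τ**2 - 8*τ + 2)^2: discriminant 56, real irrational roots 4 + sqrt(14) and 4 - sqrt(14); poles of order 2, moduli 4 + sqrt(14) and 4 - sqrt(14).
The radius of convergence is the smallest modulus among the singular points: 4 - sqrt(14).
The factor τ**2 - 8*τ + 2 splits as (τ - a)(τ - a') with a = 4 - sqrt(14), a' = 4 + sqrt(14). At the order-2 pole a set g(τ) = (τ - a)^2*f(τ) = [7*τ**2/12 - 18*τ/31 - 10] / (τ - a')^2.
Order-2 pole: residue = g'(a); g'(4 - sqrt(14)) = -(2075/145824)*sqrt(14), so the residue is -(2075/145824)*sqrt(14).
The factor τ**2 - 8*τ + 2 splits as (τ - a)(τ - a') with a = 4 + sqrt(14), a' = 4 - sqrt(14). At the order-2 pole a set g(τ) = (τ - a)^2*f(τ) = [7*τ**2/12 - 18*τ/31 - 10] / (τ - a')^2.
Order-2 pole: residue = g'(a); g'(4 + sqrt(14)) = (2075/145824)*sqrt(14), so the residue is (2075/145824)*sqrt(14).
List the singular points by increasing real part (a conjugate pair: the negative imaginary part first).

Radius of convergence at 0: 4 - sqrt(14).
At 4 - sqrt(14): a pole of order 2; residue -(2075/145824)*sqrt(14).
At 4 + sqrt(14): a pole of order 2; residue (2075/145824)*sqrt(14).


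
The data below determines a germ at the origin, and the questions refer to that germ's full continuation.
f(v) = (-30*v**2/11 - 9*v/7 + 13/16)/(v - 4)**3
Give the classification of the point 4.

The denominator factor v - 4 vanishes at 4 and appears to the power 3; the numerator there equals -59095/1232, nonzero, and no other factor vanishes.
Hence a pole whose order is the multiplicity, 3.

The point is a pole of order 3.


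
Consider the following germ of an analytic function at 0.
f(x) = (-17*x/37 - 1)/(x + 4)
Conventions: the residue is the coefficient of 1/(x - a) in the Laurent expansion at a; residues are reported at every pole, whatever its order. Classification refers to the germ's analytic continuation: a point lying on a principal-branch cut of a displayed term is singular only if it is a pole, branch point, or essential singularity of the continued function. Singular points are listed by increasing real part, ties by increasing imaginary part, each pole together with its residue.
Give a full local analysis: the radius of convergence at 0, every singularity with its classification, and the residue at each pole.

Radius of convergence at 0: 4.
At -4: a pole of order 1; residue 31/37.

Denominator factor (x + 4): pole of order 1 at -4, modulus 4.
The radius of convergence is the smallest modulus among the singular points: 4.
At the order-1 pole -4 set g(x) = (x - (-4))*f(x) = -17*x/37 - 1.
Simple pole: residue = g(a) at a = -4, which is 31/37.


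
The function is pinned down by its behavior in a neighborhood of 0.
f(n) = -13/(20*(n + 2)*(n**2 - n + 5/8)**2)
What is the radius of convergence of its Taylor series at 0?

The radius of convergence is (1/4)*sqrt(10).

Denominator factor (n**2 - n + 5/8)^2: discriminant -3/2, complex-conjugate roots (1/2) + ((1/4)*sqrt(6))*i and (1/2) - ((1/4)*sqrt(6))*i; poles of order 2, moduli (1/4)*sqrt(10) and (1/4)*sqrt(10).
Denominator factor (n + 2): pole of order 1 at -2, modulus 2.
The radius of convergence is the smallest modulus among the singular points: (1/4)*sqrt(10).


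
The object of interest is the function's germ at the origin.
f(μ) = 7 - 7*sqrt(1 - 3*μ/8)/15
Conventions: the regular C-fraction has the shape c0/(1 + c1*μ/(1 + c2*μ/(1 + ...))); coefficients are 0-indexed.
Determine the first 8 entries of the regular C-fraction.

Taylor coefficients (expand at 0): a_0 = 98/15, a_1 = 7/80, a_2 = 21/2560, a_3 = 63/40960, a_4 = 189/524288, a_5 = 3969/41943040, a_6 = 35721/1342177280, a_7 = 168399/21474836480.
c0 = a_0 = 98/15. Peel one level at a time: if S = 1 + c*μ/S' with S'(0) = 1, then c is the μ-coefficient of S and S' = c*μ/(S - 1).
S_1 = c0/f = 1 + (-3/224)*μ + (-27/25088)*μ^2 + ...; c1 = -3/224.
S_2 = c1*μ/(S_1 - 1) = 1 + (-9/112)*μ + (-9/1024)*μ^2 + ...; c2 = -9/112.
S_3 = c2*μ/(S_2 - 1) = 1 + (-7/64)*μ + (-35/4096)*μ^2 + ...; c3 = -7/64.
S_4 = c3*μ/(S_3 - 1) = 1 + (-5/64)*μ + (-9/1024)*μ^2 + ...; c4 = -5/64.
S_5 = c4*μ/(S_4 - 1) = 1 + (-9/80)*μ + (-27/3200)*μ^2 + ...; c5 = -9/80.
S_6 = c5*μ/(S_5 - 1) = 1 + (-3/40)*μ + (-9/1024)*μ^2 + ...; c6 = -3/40.
S_7 = c6*μ/(S_6 - 1) = 1 + (-15/128)*μ + ...; c7 = -15/128.

The regular C-fraction coefficients are [98/15, -3/224, -9/112, -7/64, -5/64, -9/80, -3/40, -15/128].


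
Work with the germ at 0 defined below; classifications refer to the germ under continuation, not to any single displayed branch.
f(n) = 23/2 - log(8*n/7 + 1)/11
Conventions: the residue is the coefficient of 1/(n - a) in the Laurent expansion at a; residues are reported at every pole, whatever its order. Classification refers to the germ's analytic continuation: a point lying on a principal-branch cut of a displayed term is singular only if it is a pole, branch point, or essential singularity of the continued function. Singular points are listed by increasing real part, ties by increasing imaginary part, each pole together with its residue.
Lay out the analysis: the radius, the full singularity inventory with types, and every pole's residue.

Radius of convergence at 0: 7/8.
At -7/8: a logarithmic branch point.

Branch term (-1/11)*log(1 - n/(-7/8)): its argument vanishes at n = -7/8, a logarithmic branch point, modulus 7/8.
The radius of convergence is the smallest modulus among the singular points: 7/8.


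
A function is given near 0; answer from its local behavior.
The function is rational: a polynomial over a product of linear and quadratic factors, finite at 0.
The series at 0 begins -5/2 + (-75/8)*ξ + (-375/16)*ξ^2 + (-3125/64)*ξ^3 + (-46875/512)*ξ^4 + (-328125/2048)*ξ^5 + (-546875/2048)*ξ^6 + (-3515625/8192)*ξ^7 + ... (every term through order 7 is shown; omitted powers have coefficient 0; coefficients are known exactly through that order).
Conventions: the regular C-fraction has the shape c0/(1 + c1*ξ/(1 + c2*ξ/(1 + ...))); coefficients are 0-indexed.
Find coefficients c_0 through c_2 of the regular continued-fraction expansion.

Taylor coefficients (read off): a_0 = -5/2, a_1 = -75/8, a_2 = -375/16.
c0 = a_0 = -5/2. Peel one level at a time: if S = 1 + c*ξ/S' with S'(0) = 1, then c is the ξ-coefficient of S and S' = c*ξ/(S - 1).
S_1 = c0/f = 1 + (-15/4)*ξ + (75/16)*ξ^2 + ...; c1 = -15/4.
S_2 = c1*ξ/(S_1 - 1) = 1 + (5/4)*ξ + ...; c2 = 5/4.

The regular C-fraction coefficients are [-5/2, -15/4, 5/4].


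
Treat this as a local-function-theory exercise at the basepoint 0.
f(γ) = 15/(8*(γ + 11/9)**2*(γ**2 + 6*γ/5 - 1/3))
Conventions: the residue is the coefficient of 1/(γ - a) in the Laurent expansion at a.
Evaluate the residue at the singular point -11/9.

At the order-2 pole -11/9 set g(γ) = (γ - (-11/9))^2*f(γ) = 15/(8*(γ**2 + 6*γ/5 - 1/3)).
Order-2 pole: residue = g'(a); g'(-11/9) = 382725/15376, so the residue is 382725/15376.

The residue is 382725/15376.


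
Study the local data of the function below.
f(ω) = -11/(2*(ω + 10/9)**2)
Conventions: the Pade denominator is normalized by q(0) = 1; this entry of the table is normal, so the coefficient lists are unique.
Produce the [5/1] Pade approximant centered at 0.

The Pade approximant has numerator coefficients [-891/200, 2673/800, -24057/10000, 649539/400000, -1948617/2000000, 17537553/40000000]; denominator coefficients [1, 21/20].

Taylor coefficients needed (expand at 0): a_0 = -891/200, a_1 = 8019/1000, a_2 = -216513/20000, a_3 = 649539/50000, a_4 = -5845851/400000, a_5 = 157837977/10000000, a_6 = -3314597517/200000000.
Write the denominator as Q(ω) = 1 + q1*ω. Requiring Q*f - P = O(ω^7) with deg P <= 5 kills the coefficients of ω^6..ω^6 in Q*f:
  ω^6: a_6 + q1*a_5 = 0, i.e. -3314597517/200000000 + (157837977/10000000)*q1 = 0.
Solving this linear system: q1 = 21/20.
The numerator is Q*f truncated at degree 5: P0 = a_0 = -891/200; P1 = a_1 + q1*a_0 = 2673/800; P2 = a_2 + q1*a_1 = -24057/10000; P3 = a_3 + q1*a_2 = 649539/400000; P4 = a_4 + q1*a_3 = -1948617/2000000; P5 = a_5 + q1*a_4 = 17537553/40000000.


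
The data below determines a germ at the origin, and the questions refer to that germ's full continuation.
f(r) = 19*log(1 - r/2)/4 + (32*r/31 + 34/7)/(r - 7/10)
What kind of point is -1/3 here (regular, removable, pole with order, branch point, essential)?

The point is a regular point.

Denominator factors: r - 7/10 = -31/30 at r = -1/3 — none vanishes.
Branch term log(1 - r/(2)): argument at -1/3 is 7/6, nonzero, so -1/3 is not its branch point (a point on a principal cut is still regular for the continued germ).
So the germ continues analytically to -1/3.


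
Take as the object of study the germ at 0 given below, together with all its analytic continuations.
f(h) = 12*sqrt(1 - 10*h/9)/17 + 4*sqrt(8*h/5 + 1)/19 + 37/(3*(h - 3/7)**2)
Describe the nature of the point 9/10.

The point is an algebraic (square-root) branch point.

The term (12/17)*sqrt(1 - h/(9/10)) has argument 1 - 9/10/(9/10) = 0 at 9/10: a square-root (algebraic, two-sheeted) branch point; the remaining terms are analytic or single-valued there.


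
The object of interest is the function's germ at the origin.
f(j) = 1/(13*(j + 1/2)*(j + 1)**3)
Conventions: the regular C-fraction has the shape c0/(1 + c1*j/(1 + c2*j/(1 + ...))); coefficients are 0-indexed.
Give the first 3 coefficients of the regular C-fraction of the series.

The regular C-fraction coefficients are [2/13, 5, -9/5].

Taylor coefficients (expand at 0): a_0 = 2/13, a_1 = -10/13, a_2 = 32/13.
c0 = a_0 = 2/13. Peel one level at a time: if S = 1 + c*j/S' with S'(0) = 1, then c is the j-coefficient of S and S' = c*j/(S - 1).
S_1 = c0/f = 1 + (5)*j + (9)*j^2 + ...; c1 = 5.
S_2 = c1*j/(S_1 - 1) = 1 + (-9/5)*j + ...; c2 = -9/5.


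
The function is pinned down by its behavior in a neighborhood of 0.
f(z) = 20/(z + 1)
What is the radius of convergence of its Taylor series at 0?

The radius of convergence is 1.

Denominator factor (z + 1): pole of order 1 at -1, modulus 1.
The radius of convergence is the smallest modulus among the singular points: 1.


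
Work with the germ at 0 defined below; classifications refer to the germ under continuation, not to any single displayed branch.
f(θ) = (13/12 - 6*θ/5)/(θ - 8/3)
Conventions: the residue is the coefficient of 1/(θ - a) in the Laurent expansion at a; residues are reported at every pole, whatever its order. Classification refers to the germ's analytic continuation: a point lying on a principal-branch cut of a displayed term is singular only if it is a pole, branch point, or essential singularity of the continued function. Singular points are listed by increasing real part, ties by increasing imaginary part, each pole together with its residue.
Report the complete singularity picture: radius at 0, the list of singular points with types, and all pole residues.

Denominator factor (θ - 8/3): pole of order 1 at 8/3, modulus 8/3.
The radius of convergence is the smallest modulus among the singular points: 8/3.
At the order-1 pole 8/3 set g(θ) = (θ - (8/3))*f(θ) = 13/12 - 6*θ/5.
Simple pole: residue = g(a) at a = 8/3, which is -127/60.

Radius of convergence at 0: 8/3.
At 8/3: a pole of order 1; residue -127/60.


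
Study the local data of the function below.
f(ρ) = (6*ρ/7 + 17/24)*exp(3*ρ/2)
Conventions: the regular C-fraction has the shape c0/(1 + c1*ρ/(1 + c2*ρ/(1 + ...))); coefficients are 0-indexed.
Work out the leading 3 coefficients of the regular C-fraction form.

The regular C-fraction coefficients are [17/24, -645/238, 166323/102340].

Taylor coefficients (expand at 0): a_0 = 17/24, a_1 = 215/112, a_2 = 933/448.
c0 = a_0 = 17/24. Peel one level at a time: if S = 1 + c*ρ/S' with S'(0) = 1, then c is the ρ-coefficient of S and S' = c*ρ/(S - 1).
S_1 = c0/f = 1 + (-645/238)*ρ + (498969/113288)*ρ^2 + ...; c1 = -645/238.
S_2 = c1*ρ/(S_1 - 1) = 1 + (166323/102340)*ρ + ...; c2 = 166323/102340.


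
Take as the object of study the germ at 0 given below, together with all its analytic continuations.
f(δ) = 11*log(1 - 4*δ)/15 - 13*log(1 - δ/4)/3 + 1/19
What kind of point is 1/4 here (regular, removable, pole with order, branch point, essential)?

The term (11/15)*log(1 - δ/(1/4)) has argument 1 - 1/4/(1/4) = 0 at 1/4: a logarithmic (infinitely-sheeted) branch point; the remaining terms are analytic or single-valued there.

The point is a logarithmic branch point.


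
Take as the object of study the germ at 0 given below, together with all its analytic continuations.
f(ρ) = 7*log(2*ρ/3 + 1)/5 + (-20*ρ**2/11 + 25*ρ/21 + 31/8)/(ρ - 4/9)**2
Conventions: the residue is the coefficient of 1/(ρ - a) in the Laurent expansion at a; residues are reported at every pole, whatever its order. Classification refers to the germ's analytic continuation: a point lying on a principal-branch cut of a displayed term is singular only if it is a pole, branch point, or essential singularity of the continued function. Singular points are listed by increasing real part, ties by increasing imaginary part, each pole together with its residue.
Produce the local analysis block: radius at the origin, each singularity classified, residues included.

Denominator factor (ρ - 4/9)^2: pole of order 2 at 4/9, modulus 4/9.
Branch term (7/5)*log(1 - ρ/(-3/2)): its argument vanishes at ρ = -3/2, a logarithmic branch point, modulus 3/2.
The radius of convergence is the smallest modulus among the singular points: 4/9.
The branch term is analytic at 4/9 and contributes nothing to the residue; only the rational part matters.
At the order-2 pole 4/9 set g(ρ) = (ρ - (4/9))^2*(rational part) = -20*ρ**2/11 + 25*ρ/21 + 31/8.
Order-2 pole: residue = g'(a); g'(4/9) = -295/693, so the residue is -295/693.
List the singular points by increasing real part (a conjugate pair: the negative imaginary part first).

Radius of convergence at 0: 4/9.
At -3/2: a logarithmic branch point.
At 4/9: a pole of order 2; residue -295/693.


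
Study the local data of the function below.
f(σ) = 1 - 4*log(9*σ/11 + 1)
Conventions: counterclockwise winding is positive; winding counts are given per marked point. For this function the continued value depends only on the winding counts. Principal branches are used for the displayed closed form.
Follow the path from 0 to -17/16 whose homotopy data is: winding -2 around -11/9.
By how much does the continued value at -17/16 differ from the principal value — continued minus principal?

Continued minus principal equals (16)*pi*i.

The rational part is single-valued and drops out of the difference; each branch term changes only by its own monodromy.
(-4)*log(1 - σ/(-11/9)): each positive loop around -11/9 adds 2*pi*i to the log, so winding -2 contributes (-4)*(-2)*2*pi*i = (16)*pi*i.
Summing the contributions at σ = -17/16 gives (16)*pi*i.


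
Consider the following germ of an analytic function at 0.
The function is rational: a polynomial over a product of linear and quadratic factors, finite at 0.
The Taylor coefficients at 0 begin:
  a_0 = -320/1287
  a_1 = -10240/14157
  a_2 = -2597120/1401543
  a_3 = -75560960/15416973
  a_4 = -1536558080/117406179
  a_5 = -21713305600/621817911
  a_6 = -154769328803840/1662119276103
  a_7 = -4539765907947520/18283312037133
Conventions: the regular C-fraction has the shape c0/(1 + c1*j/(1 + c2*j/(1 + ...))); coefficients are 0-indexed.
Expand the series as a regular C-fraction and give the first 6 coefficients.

Taylor coefficients (read off): a_0 = -320/1287, a_1 = -10240/14157, a_2 = -2597120/1401543, a_3 = -75560960/15416973, a_4 = -1536558080/117406179, a_5 = -21713305600/621817911.
c0 = a_0 = -320/1287. Peel one level at a time: if S = 1 + c*j/S' with S'(0) = 1, then c is the j-coefficient of S and S' = c*j/(S - 1).
S_1 = c0/f = 1 + (-32/11)*j + (100/99)*j^2 + ...; c1 = -32/11.
S_2 = c1*j/(S_1 - 1) = 1 + (25/72)*j + (-1103/5184)*j^2 + ...; c2 = 25/72.
S_3 = c2*j/(S_2 - 1) = 1 + (1103/1800)*j + (576/625)*j^2 + ...; c3 = 1103/1800.
S_4 = c3*j/(S_3 - 1) = 1 + (-41472/27575)*j + (995328/1216609)*j^2 + ...; c4 = -41472/27575.
S_5 = c4*j/(S_4 - 1) = 1 + (600/1103)*j + ...; c5 = 600/1103.

The regular C-fraction coefficients are [-320/1287, -32/11, 25/72, 1103/1800, -41472/27575, 600/1103].


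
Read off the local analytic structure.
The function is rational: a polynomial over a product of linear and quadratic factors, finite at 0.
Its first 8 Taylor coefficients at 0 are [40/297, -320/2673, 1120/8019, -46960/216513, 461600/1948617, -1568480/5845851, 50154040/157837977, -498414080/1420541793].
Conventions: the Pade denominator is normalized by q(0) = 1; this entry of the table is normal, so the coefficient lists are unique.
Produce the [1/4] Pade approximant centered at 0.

The Pade approximant has numerator coefficients [40/297, 40/693]; denominator coefficients [1, 83/63, 76/567, 206/567, 310/567].

Taylor coefficients needed (read off): a_0 = 40/297, a_1 = -320/2673, a_2 = 1120/8019, a_3 = -46960/216513, a_4 = 461600/1948617, a_5 = -1568480/5845851.
Write the denominator as Q(d) = 1 + q1*d + q2*d^2 + q3*d^3 + q4*d^4. Requiring Q*f - P = O(d^6) with deg P <= 1 kills the coefficients of d^2..d^5 in Q*f:
  d^2: a_2 + q1*a_1 + q2*a_0 = 0, i.e. 1120/8019 + (-320/2673)*q1 + (40/297)*q2 = 0.
  d^3: a_3 + q1*a_2 + q2*a_1 + q3*a_0 = 0, i.e. -46960/216513 + (1120/8019)*q1 + (-320/2673)*q2 + (40/297)*q3 = 0.
  d^4: a_4 + q1*a_3 + q2*a_2 + q3*a_1 + q4*a_0 = 0, i.e. 461600/1948617 + (-46960/216513)*q1 + (1120/8019)*q2 + (-320/2673)*q3 + (40/297)*q4 = 0.
  d^5: a_5 + q1*a_4 + q2*a_3 + q3*a_2 + q4*a_1 = 0, i.e. -1568480/5845851 + (461600/1948617)*q1 + (-46960/216513)*q2 + (1120/8019)*q3 + (-320/2673)*q4 = 0.
Solving this linear system: q1 = 83/63, q2 = 76/567, q3 = 206/567, q4 = 310/567.
The numerator is Q*f truncated at degree 1: P0 = a_0 = 40/297; P1 = a_1 + q1*a_0 = 40/693.


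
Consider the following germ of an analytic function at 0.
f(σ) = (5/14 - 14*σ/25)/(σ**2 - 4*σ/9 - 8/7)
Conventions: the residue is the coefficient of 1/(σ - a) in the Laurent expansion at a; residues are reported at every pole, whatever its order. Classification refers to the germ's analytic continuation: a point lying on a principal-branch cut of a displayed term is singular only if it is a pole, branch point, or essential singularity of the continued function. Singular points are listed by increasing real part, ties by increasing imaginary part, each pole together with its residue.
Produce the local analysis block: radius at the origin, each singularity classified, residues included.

Denominator factor (σ**2 - 4*σ/9 - 8/7): discriminant 2704/567, real irrational roots 2/9 + (26/63)*sqrt(7) and 2/9 - (26/63)*sqrt(7); poles of order 1, moduli 2/9 + (26/63)*sqrt(7) and -2/9 + (26/63)*sqrt(7).
The radius of convergence is the smallest modulus among the singular points: -2/9 + (26/63)*sqrt(7).
The factor σ**2 - 4*σ/9 - 8/7 splits as (σ - a)(σ - a') with a = 2/9 - (26/63)*sqrt(7), a' = 2/9 + (26/63)*sqrt(7). At the order-1 pole a set g(σ) = (σ - a)*f(σ) = [5/14 - 14*σ/25] / (σ - a').
Simple pole: residue = g(a) at a = 2/9 - (26/63)*sqrt(7), which is -7/25 - (733/18200)*sqrt(7).
The factor σ**2 - 4*σ/9 - 8/7 splits as (σ - a)(σ - a') with a = 2/9 + (26/63)*sqrt(7), a' = 2/9 - (26/63)*sqrt(7). At the order-1 pole a set g(σ) = (σ - a)*f(σ) = [5/14 - 14*σ/25] / (σ - a').
Simple pole: residue = g(a) at a = 2/9 + (26/63)*sqrt(7), which is -7/25 + (733/18200)*sqrt(7).
List the singular points by increasing real part (a conjugate pair: the negative imaginary part first).

Radius of convergence at 0: -2/9 + (26/63)*sqrt(7).
At 2/9 - (26/63)*sqrt(7): a pole of order 1; residue -7/25 - (733/18200)*sqrt(7).
At 2/9 + (26/63)*sqrt(7): a pole of order 1; residue -7/25 + (733/18200)*sqrt(7).


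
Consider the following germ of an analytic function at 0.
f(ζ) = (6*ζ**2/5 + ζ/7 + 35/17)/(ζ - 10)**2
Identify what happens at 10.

The denominator factor ζ - 10 vanishes at 10 and appears to the power 2; the numerator there equals 14695/119, nonzero, and no other factor vanishes.
Hence a pole whose order is the multiplicity, 2.

The point is a pole of order 2.


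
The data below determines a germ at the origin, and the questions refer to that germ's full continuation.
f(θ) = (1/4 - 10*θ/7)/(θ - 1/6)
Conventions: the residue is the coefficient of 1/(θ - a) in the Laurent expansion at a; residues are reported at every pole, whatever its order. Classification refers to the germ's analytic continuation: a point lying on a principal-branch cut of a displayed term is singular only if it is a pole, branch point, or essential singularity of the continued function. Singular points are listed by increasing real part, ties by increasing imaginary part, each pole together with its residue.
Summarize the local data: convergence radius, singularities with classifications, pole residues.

Denominator factor (θ - 1/6): pole of order 1 at 1/6, modulus 1/6.
The radius of convergence is the smallest modulus among the singular points: 1/6.
At the order-1 pole 1/6 set g(θ) = (θ - (1/6))*f(θ) = 1/4 - 10*θ/7.
Simple pole: residue = g(a) at a = 1/6, which is 1/84.

Radius of convergence at 0: 1/6.
At 1/6: a pole of order 1; residue 1/84.
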